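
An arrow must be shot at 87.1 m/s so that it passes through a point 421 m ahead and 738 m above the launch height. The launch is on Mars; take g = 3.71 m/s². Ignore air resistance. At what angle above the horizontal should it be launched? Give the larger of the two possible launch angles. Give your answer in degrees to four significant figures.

82.11°

Trajectory: y = x tanθ − g x² (1 + tan²θ)/(2v₀²). With x = 421, y = 738, v₀ = 87.1, g = 3.71:
43.34 tan²θ − 421 tanθ + (781.3) = 0.
tanθ = [421 ± √(421² − 4 × 43.34 × (781.3))] / (2 × 43.34) = (421 ± 204.4) / 86.68, giving tanθ = 2.499 or 7.216.
θ = 68.19° or 82.11°; the larger is 82.11°.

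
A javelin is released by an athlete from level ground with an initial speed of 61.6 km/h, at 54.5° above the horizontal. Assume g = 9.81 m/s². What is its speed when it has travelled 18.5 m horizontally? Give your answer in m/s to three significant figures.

Convert: 61.6 km/h = 61.6/3.6 = 17.11 m/s.
Components: vₓ = 17.11 cos 54.5° = 9.936 m/s, v_y0 = 17.11 sin 54.5° = 13.93 m/s.
x = vₓ t ⇒ t = 18.5/9.936 = 1.862 s.
Vertical velocity there: v_y = v_y0 − g t = 13.93 − 9.81 × 1.862 = −4.334 m/s.
Speed: √(vₓ² + v_y²) = √(9.936² + 4.334²) = 10.84 m/s.

10.8 m/s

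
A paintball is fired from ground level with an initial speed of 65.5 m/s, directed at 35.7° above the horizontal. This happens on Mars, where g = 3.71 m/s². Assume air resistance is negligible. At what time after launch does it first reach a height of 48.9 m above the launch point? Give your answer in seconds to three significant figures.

Resolve: vₓ = 65.50 cos 35.7° = 53.19 m/s and v_y0 = 65.50 sin 35.7° = 38.22 m/s.
Set y = v_y0 t − ½ g t² = 48.9: 1.855 t² − 38.22 t + 48.9 = 0.
Quadratic formula: t = (38.22 ± √1098.1) / 3.71 = (38.22 ± 33.14) / 3.71 → t = 1.371 s or 19.23 s.
The first (ascending) time is 1.371 s.

1.37 s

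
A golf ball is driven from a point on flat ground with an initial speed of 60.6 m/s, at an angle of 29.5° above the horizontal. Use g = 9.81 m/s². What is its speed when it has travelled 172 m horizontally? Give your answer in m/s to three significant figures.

52.8 m/s

Resolve: vₓ = 60.60 cos 29.5° = 52.74 m/s and v_y0 = 60.60 sin 29.5° = 29.84 m/s.
x = vₓ t ⇒ t = 172/52.74 = 3.261 s.
Vertical velocity there: v_y = v_y0 − g t = 29.84 − 9.81 × 3.261 = −2.150 m/s.
Speed: √(vₓ² + v_y²) = √(52.74² + 2.150²) = 52.79 m/s.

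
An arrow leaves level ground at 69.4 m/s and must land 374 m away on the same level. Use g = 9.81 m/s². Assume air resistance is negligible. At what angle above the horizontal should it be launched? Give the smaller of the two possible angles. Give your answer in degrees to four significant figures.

24.81°

Level-ground range R = v₀² sin(2θ)/g ⇒ sin(2θ) = gR/v₀² = 9.81 × 374 / 69.4² = 0.7618.
2θ = 49.62° or 180° − 49.62° = 130.4°, so θ = 24.81° or 65.19°.
The smaller angle is 24.81°.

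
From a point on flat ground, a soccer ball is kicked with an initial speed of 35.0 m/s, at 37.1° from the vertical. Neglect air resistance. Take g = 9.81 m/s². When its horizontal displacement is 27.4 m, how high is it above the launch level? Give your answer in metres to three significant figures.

28.0 m

Horizontal component vₓ = 35.00 sin 37.1° = 21.11 m/s; vertical v_y0 = 35.00 cos 37.1° = 27.92 m/s.
At x = 27.4 m, t = x/vₓ = 27.4/21.11 = 1.298 s.
Height: y = v_y0 t − ½ g t² = 27.92 × 1.298 − 4.905 × 1.298² = 36.23 − 8.262 = 27.97 m.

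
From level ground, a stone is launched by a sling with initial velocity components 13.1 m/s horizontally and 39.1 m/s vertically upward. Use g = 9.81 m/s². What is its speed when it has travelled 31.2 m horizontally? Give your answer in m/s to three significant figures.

20.5 m/s

At x = 31.2 m, t = x/vₓ = 31.2/13.10 = 2.382 s.
Vertical velocity there: v_y = v_y0 − g t = 39.10 − 9.81 × 2.382 = 15.74 m/s.
Speed: √(vₓ² + v_y²) = √(13.10² + 15.74²) = 20.47 m/s.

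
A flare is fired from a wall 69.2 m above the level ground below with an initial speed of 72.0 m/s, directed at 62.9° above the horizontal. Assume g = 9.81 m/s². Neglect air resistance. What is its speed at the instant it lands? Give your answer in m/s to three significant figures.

Horizontal component vₓ = 72.00 cos 62.9° = 32.80 m/s; vertical v_y0 = 72.00 sin 62.9° = 64.10 m/s.
Vertical motion (up positive, ground at y = 0): 4.905 t² − (64.10) t − 69.2 = 0, so t = (64.10 + √(64.10² + 2·9.81·69.2)) / 9.81 = (64.10 + 73.93) / 9.81 = 14.07 s.
Vertical velocity at impact: v_y = v_y0 − g t = 64.10 − 9.81 × 14.07 = −73.93 m/s.
Speed: |v| = √(vₓ² + v_y²) = √(32.80² + 73.93²) = 80.88 m/s.

80.9 m/s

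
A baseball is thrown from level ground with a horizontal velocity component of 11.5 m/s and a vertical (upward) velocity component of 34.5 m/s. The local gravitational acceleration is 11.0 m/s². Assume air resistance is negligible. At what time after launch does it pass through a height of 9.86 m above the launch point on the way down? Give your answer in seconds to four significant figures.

Set y = v_y0 t − ½ g t² = 9.86: 5.500 t² − 34.50 t + 9.86 = 0.
t = [34.50 ± √(34.50² − 2·11.0·9.86)] / 11.0 = (34.50 ± 31.20) / 11.0, so t = 0.3002 s or t = 5.973 s.
The descending-branch root is 5.973 s.

5.973 s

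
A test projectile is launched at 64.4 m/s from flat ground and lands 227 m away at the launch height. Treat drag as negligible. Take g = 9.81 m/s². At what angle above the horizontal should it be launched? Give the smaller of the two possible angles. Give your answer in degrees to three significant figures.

R = v₀² sin 2θ / g gives sin 2θ = gR/v₀² = 9.81·227/64.4² = 0.5369.
2θ = 32.48° or 180° − 32.48° = 147.5°, so θ = 16.24° or 73.76°.
The smaller angle is 16.24°.

16.2°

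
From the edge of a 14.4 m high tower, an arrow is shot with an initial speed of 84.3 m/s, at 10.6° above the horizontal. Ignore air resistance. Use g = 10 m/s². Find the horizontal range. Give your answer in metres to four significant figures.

319.0 m

Resolve: vₓ = 84.30 cos 10.6° = 82.86 m/s and v_y0 = 84.30 sin 10.6° = 15.51 m/s.
With up positive and y = 0 at the ground: y(t) = 14.4 + (15.51) t − 5.000 t². Setting y = 0 and taking the positive root: t = [15.51 + √(15.51² + 2·10.0·14.4)] / 10.0 = (15.51 + 22.99) / 10.0 = 3.850 s.
Horizontal distance: R = vₓ t = 82.86 × 3.850 = 319.0 m.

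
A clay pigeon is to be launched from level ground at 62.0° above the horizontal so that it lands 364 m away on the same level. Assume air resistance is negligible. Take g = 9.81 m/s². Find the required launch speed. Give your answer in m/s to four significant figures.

65.63 m/s

Level-ground range: R = v₀² sin(2θ)/g, so v₀ = √(gR / sin 2θ).
v₀ = √(9.81 × 364 / sin 124.0°) = √(3571 / 0.8290) = √4307.2 = 65.63 m/s.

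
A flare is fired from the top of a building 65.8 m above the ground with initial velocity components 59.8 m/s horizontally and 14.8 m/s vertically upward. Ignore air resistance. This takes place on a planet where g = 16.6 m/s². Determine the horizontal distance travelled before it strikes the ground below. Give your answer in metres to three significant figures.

Vertical motion (up positive, ground at y = 0): 8.300 t² − (14.80) t − 65.8 = 0, so t = (14.80 + √(14.80² + 2·16.6·65.8)) / 16.6 = (14.80 + 49.03) / 16.6 = 3.845 s.
Horizontal distance: R = vₓ t = 59.80 × 3.845 = 229.9 m.

230 m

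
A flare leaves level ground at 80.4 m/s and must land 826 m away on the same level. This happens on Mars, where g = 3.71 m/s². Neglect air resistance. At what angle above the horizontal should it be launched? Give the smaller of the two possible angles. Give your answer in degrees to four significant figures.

14.15°

From R = (v₀²/g) sin 2θ: sin 2θ = 3.71 × 826 / 6464.2 = 0.4741.
2θ = 28.30° or 180° − 28.30° = 151.7°, so θ = 14.15° or 75.85°.
The smaller angle is 14.15°.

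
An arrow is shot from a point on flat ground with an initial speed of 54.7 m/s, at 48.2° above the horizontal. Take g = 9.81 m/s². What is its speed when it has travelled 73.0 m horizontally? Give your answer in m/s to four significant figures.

Components: vₓ = 54.70 cos 48.2° = 36.46 m/s, v_y0 = 54.70 sin 48.2° = 40.78 m/s.
Time to reach x = 73.0 m: t = x/vₓ = 73.0/36.46 = 2.002 s.
Vertical velocity there: v_y = v_y0 − g t = 40.78 − 9.81 × 2.002 = 21.14 m/s.
Speed: √(vₓ² + v_y²) = √(36.46² + 21.14²) = 42.14 m/s.

42.14 m/s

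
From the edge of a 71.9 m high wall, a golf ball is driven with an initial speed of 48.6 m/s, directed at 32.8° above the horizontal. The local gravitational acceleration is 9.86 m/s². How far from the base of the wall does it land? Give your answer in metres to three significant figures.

299 m

Resolve: vₓ = 48.60 cos 32.8° = 40.85 m/s and v_y0 = 48.60 sin 32.8° = 26.33 m/s.
The projectile lands when y = 71.9 + (26.33) t − ½·9.86·t² = 0. Positive root: t = (26.33 + √(26.33² + 2·9.86·71.9)) / 9.86 = (26.33 + 45.95) / 9.86 = 7.330 s.
Horizontal distance: R = vₓ t = 40.85 × 7.330 = 299.4 m.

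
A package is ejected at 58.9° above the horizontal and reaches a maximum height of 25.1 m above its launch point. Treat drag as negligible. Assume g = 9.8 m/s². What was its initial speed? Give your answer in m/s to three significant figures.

25.9 m/s

At the peak v_y = 0, so v_y0 = √(2gH) = √(2 × 9.80 × 25.1) = 22.18 m/s.
v_y0 = v₀ sin θ ⇒ v₀ = 22.18 / sin 58.9° = 25.90 m/s.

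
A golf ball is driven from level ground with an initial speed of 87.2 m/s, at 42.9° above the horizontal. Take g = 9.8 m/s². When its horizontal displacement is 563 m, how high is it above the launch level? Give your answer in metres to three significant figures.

vₓ = 87.20 cos 42.9° = 63.88 m/s; v_y0 = 87.20 sin 42.9° = 59.36 m/s.
Time to reach x = 563 m: t = x/vₓ = 563/63.88 = 8.814 s.
Height: y = v_y0 t − ½ g t² = 59.36 × 8.814 − 4.900 × 8.814² = 523.2 − 380.6 = 142.5 m.

143 m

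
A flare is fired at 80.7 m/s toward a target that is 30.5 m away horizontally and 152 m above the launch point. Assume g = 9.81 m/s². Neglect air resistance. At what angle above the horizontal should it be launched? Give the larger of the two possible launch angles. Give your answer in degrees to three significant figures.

Trajectory: y = x tanθ − g x² (1 + tan²θ)/(2v₀²). With x = 30.5, y = 152, v₀ = 80.7, g = 9.81:
0.7006 tan²θ − 30.5 tanθ + (152.7) = 0.
tanθ = [30.5 ± √(30.5² − 4 × 0.7006 × (152.7))] / (2 × 0.7006) = (30.5 ± 22.41) / 1.401, giving tanθ = 5.772 or 37.76.
θ = 80.17° or 88.48°; the larger is 88.48°.

88.5°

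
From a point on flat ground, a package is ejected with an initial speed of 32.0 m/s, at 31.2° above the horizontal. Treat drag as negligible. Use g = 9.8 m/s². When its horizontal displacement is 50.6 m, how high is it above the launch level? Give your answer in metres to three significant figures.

Horizontal component vₓ = 32.00 cos 31.2° = 27.37 m/s; vertical v_y0 = 32.00 sin 31.2° = 16.58 m/s.
At x = 50.6 m, t = x/vₓ = 50.6/27.37 = 1.849 s.
Height: y = v_y0 t − ½ g t² = 16.58 × 1.849 − 4.900 × 1.849² = 30.64 − 16.75 = 13.90 m.

13.9 m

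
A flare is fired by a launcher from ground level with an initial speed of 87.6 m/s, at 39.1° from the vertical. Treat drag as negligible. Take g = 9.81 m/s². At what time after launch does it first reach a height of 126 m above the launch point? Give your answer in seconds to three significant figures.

Components: vₓ = 87.60 sin 39.1° = 55.25 m/s, v_y0 = 87.60 cos 39.1° = 67.98 m/s.
Set y = v_y0 t − ½ g t² = 126: 4.905 t² − 67.98 t + 126 = 0.
Quadratic formula: t = (67.98 ± √2149.4) / 9.81 = (67.98 ± 46.36) / 9.81 → t = 2.204 s or 11.66 s.
The first (ascending) time is 2.204 s.

2.20 s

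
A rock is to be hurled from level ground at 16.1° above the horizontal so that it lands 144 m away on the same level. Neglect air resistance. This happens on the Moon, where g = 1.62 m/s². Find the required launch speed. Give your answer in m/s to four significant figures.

On level ground R = v₀² sin 2θ / g ⇒ v₀ = √(gR / sin 2θ).
v₀ = √(1.62 × 144 / sin 32.20°) = √(233.3 / 0.5329) = √437.78 = 20.92 m/s.

20.92 m/s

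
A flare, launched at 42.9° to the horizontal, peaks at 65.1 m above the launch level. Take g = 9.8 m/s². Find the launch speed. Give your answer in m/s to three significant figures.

At the peak v_y = 0, so v_y0 = √(2gH) = √(2 × 9.80 × 65.1) = 35.72 m/s.
v_y0 = v₀ sin θ ⇒ v₀ = 35.72 / sin 42.9° = 52.47 m/s.

52.5 m/s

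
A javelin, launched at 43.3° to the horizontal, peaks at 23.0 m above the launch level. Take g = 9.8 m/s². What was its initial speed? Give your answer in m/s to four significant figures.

30.96 m/s

At the peak v_y = 0, so v_y0 = √(2gH) = √(2 × 9.80 × 23.0) = 21.23 m/s.
v_y0 = v₀ sin θ ⇒ v₀ = 21.23 / sin 43.3° = 30.96 m/s.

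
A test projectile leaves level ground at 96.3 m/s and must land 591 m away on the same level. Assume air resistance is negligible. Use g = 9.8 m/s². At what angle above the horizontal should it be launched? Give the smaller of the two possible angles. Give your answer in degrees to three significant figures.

19.3°

R = v₀² sin 2θ / g gives sin 2θ = gR/v₀² = 9.80·591/96.3² = 0.6245.
2θ = 38.65° or 180° − 38.65° = 141.4°, so θ = 19.32° or 70.68°.
The smaller angle is 19.32°.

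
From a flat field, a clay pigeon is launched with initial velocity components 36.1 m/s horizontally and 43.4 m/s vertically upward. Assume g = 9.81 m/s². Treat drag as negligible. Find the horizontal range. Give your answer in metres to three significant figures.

319 m

Flight time T = 2 v_y0 / g = 8.848 s.
Horizontal distance R = vₓ T = 36.10 × 8.848 = 319.4 m.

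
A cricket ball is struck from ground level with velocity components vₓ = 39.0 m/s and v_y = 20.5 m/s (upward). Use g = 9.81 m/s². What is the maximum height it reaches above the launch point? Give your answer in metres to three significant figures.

21.4 m

Maximum height: H = v_y0² / (2g) = 20.50² / (2 × 9.81) = 21.42 m.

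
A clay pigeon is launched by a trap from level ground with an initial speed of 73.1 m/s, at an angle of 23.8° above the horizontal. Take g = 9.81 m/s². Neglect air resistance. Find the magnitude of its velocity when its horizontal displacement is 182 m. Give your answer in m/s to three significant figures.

Resolve: vₓ = 73.10 cos 23.8° = 66.88 m/s and v_y0 = 73.10 sin 23.8° = 29.50 m/s.
x = vₓ t ⇒ t = 182/66.88 = 2.721 s.
Vertical velocity there: v_y = v_y0 − g t = 29.50 − 9.81 × 2.721 = 2.805 m/s.
Speed: √(vₓ² + v_y²) = √(66.88² + 2.805²) = 66.94 m/s.

66.9 m/s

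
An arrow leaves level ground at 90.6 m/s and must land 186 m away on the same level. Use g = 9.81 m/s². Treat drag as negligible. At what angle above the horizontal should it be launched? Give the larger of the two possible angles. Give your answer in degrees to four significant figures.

From R = (v₀²/g) sin 2θ: sin 2θ = 9.81 × 186 / 8208.4 = 0.2223.
2θ = 12.84° or 180° − 12.84° = 167.2°, so θ = 6.422° or 83.58°.
The larger angle is 83.58°.

83.58°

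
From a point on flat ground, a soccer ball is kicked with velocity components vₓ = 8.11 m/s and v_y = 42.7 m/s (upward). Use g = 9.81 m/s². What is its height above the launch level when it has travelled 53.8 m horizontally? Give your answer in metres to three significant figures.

67.4 m

At x = 53.8 m, t = x/vₓ = 53.8/8.110 = 6.634 s.
Height: y = v_y0 t − ½ g t² = 42.70 × 6.634 − 4.905 × 6.634² = 283.3 − 215.9 = 67.41 m.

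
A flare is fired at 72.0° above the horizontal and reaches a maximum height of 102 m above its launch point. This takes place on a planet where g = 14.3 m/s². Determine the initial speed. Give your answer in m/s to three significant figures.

56.8 m/s

At the peak v_y = 0, so v_y0 = √(2gH) = √(2 × 14.3 × 102) = 54.01 m/s.
v_y0 = v₀ sin θ ⇒ v₀ = 54.01 / sin 72.0° = 56.79 m/s.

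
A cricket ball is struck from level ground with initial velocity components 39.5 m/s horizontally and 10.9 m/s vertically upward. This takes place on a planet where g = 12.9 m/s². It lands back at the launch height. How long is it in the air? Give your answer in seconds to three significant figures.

1.69 s

Landing at launch height ⇒ T = 2 v_y0 / g = 2 × 10.90 / 12.9 = 1.690 s.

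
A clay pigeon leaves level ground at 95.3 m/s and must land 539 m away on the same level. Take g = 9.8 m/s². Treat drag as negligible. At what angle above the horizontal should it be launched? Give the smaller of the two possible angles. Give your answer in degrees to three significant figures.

17.8°

Level-ground range R = v₀² sin(2θ)/g ⇒ sin(2θ) = gR/v₀² = 9.80 × 539 / 95.3² = 0.5816.
2θ = 35.56° or 180° − 35.56° = 144.4°, so θ = 17.78° or 72.22°.
The smaller angle is 17.78°.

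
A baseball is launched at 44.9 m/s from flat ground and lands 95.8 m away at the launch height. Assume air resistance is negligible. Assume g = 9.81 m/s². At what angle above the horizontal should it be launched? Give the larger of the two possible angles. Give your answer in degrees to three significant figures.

Level-ground range R = v₀² sin(2θ)/g ⇒ sin(2θ) = gR/v₀² = 9.81 × 95.8 / 44.9² = 0.4662.
2θ = 27.79° or 180° − 27.79° = 152.2°, so θ = 13.89° or 76.11°.
The larger angle is 76.11°.

76.1°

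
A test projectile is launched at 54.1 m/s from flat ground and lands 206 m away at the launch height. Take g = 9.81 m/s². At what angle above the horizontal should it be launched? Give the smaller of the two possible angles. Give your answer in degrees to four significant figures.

21.83°

Level-ground range R = v₀² sin(2θ)/g ⇒ sin(2θ) = gR/v₀² = 9.81 × 206 / 54.1² = 0.6905.
2θ = 43.67° or 180° − 43.67° = 136.3°, so θ = 21.83° or 68.17°.
The smaller angle is 21.83°.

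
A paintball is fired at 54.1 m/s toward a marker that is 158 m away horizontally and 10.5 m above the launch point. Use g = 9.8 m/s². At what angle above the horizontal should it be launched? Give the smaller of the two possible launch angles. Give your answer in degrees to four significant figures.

Trajectory: y = x tanθ − g x² (1 + tan²θ)/(2v₀²). With x = 158, y = 10.5, v₀ = 54.1, g = 9.80:
41.79 tan²θ − 158 tanθ + (52.29) = 0.
tanθ = [158 ± √(158² − 4 × 41.79 × (52.29))] / (2 × 41.79) = (158 ± 127.4) / 83.59, giving tanθ = 0.3665 or 3.414.
θ = 20.13° or 73.67°; the smaller is 20.13°.

20.13°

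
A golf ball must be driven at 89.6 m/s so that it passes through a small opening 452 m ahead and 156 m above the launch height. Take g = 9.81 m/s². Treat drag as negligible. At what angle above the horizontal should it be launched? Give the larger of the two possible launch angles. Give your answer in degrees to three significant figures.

70.5°

Trajectory: y = x tanθ − g x² (1 + tan²θ)/(2v₀²). With x = 452, y = 156, v₀ = 89.6, g = 9.81:
124.8 tan²θ − 452 tanθ + (280.8) = 0.
tanθ = [452 ± √(452² − 4 × 124.8 × (280.8))] / (2 × 124.8) = (452 ± 253.2) / 249.6, giving tanθ = 0.7965 or 2.825.
θ = 38.54° or 70.50°; the larger is 70.50°.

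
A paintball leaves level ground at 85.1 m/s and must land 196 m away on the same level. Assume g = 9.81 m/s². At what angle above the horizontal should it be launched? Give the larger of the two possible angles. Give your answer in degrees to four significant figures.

82.30°

Level-ground range R = v₀² sin(2θ)/g ⇒ sin(2θ) = gR/v₀² = 9.81 × 196 / 85.1² = 0.2655.
2θ = 15.40° or 180° − 15.40° = 164.6°, so θ = 7.698° or 82.30°.
The larger angle is 82.30°.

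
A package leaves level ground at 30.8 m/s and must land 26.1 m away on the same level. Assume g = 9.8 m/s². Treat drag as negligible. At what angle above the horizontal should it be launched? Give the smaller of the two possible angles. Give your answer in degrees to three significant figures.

R = v₀² sin 2θ / g gives sin 2θ = gR/v₀² = 9.80·26.1/30.8² = 0.2696.
2θ = 15.64° or 180° − 15.64° = 164.4°, so θ = 7.821° or 82.18°.
The smaller angle is 7.821°.

7.82°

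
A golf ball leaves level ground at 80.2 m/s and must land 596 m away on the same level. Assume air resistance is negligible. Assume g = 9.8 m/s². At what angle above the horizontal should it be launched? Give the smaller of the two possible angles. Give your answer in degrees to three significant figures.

32.6°

Level-ground range R = v₀² sin(2θ)/g ⇒ sin(2θ) = gR/v₀² = 9.80 × 596 / 80.2² = 0.9081.
2θ = 65.24° or 180° − 65.24° = 114.8°, so θ = 32.62° or 57.38°.
The smaller angle is 32.62°.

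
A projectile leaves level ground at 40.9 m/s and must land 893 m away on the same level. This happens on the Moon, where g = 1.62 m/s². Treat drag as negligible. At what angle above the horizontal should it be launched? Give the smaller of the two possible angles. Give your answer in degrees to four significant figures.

Level-ground range R = v₀² sin(2θ)/g ⇒ sin(2θ) = gR/v₀² = 1.62 × 893 / 40.9² = 0.8648.
2θ = 59.86° or 180° − 59.86° = 120.1°, so θ = 29.93° or 60.07°.
The smaller angle is 29.93°.

29.93°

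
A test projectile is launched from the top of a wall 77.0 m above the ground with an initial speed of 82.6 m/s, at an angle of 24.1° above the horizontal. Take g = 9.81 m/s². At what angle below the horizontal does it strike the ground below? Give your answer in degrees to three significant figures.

34.3°

Components: vₓ = 82.60 cos 24.1° = 75.40 m/s, v_y0 = 82.60 sin 24.1° = 33.73 m/s.
With up positive and y = 0 at the ground: y(t) = 77.0 + (33.73) t − 4.905 t². Setting y = 0 and taking the positive root: t = [33.73 + √(33.73² + 2·9.81·77.0)] / 9.81 = (33.73 + 51.46) / 9.81 = 8.684 s.
At impact: v_y = v_y0 − g t = −51.46 m/s; vₓ = 75.40 m/s.
Angle below horizontal: arctan(|v_y|/vₓ) = arctan(51.46/75.40) = 34.31°.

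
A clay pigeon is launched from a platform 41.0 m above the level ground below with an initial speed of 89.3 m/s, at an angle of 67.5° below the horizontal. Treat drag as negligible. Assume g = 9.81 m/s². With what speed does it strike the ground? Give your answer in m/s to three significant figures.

Resolve: vₓ = 89.30 cos 67.5° = 34.17 m/s and v_y0 = −82.50 m/s (downward).
The projectile lands when y = 41.0 + (−82.50) t − ½·9.81·t² = 0. Positive root: t = (−82.50 + √(82.50² + 2·9.81·41.0)) / 9.81 = (−82.50 + 87.24) / 9.81 = 0.4831 s.
Vertical velocity at impact: v_y = v_y0 − g t = −82.50 − 9.81 × 0.4831 = −87.24 m/s.
Speed: |v| = √(vₓ² + v_y²) = √(34.17² + 87.24²) = 93.70 m/s.

93.7 m/s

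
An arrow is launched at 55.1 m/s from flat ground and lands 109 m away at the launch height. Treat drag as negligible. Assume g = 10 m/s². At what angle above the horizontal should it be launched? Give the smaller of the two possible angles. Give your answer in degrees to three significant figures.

10.5°

From R = (v₀²/g) sin 2θ: sin 2θ = 10.0 × 109 / 3036.0 = 0.3590.
2θ = 21.04° or 180° − 21.04° = 159.0°, so θ = 10.52° or 79.48°.
The smaller angle is 10.52°.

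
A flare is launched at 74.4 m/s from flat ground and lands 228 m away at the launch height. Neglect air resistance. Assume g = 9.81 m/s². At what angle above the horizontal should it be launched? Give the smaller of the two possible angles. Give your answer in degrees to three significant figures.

From R = (v₀²/g) sin 2θ: sin 2θ = 9.81 × 228 / 5535.4 = 0.4041.
2θ = 23.83° or 180° − 23.83° = 156.2°, so θ = 11.92° or 78.08°.
The smaller angle is 11.92°.

11.9°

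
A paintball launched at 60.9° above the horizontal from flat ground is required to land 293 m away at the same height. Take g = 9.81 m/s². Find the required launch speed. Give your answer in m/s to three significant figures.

From R = (v₀² / g) sin 2θ: v₀ = √(gR / sin 2θ).
v₀ = √(9.81 × 293 / sin 121.8°) = √(2874 / 0.8499) = √3382.0 = 58.15 m/s.

58.2 m/s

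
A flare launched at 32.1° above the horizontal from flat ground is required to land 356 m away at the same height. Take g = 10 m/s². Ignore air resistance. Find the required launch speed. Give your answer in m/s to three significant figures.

62.9 m/s

Level-ground range: R = v₀² sin(2θ)/g, so v₀ = √(gR / sin 2θ).
v₀ = √(10.0 × 356 / sin 64.20°) = √(3560 / 0.9003) = √3954.2 = 62.88 m/s.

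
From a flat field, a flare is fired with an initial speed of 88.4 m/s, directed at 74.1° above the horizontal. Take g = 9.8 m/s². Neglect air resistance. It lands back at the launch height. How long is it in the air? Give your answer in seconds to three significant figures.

17.4 s

Components: vₓ = 88.40 cos 74.1° = 24.22 m/s, v_y0 = 88.40 sin 74.1° = 85.02 m/s.
Landing at launch height ⇒ T = 2 v_y0 / g = 2 × 85.02 / 9.80 = 17.35 s.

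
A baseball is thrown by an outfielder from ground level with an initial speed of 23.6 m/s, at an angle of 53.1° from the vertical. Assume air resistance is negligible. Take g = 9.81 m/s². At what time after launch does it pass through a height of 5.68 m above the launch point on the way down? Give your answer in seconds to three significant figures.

Horizontal component vₓ = 23.60 sin 53.1° = 18.87 m/s; vertical v_y0 = 23.60 cos 53.1° = 14.17 m/s.
Height y(t) = 14.17 t − 4.905 t² = 5.68 gives 4.905 t² − 14.17 t + 5.68 = 0.
Quadratic formula: t = (14.17 ± √89.345) / 9.81 = (14.17 ± 9.452) / 9.81 → t = 0.4809 s or 2.408 s.
The descending-branch root is 2.408 s.

2.41 s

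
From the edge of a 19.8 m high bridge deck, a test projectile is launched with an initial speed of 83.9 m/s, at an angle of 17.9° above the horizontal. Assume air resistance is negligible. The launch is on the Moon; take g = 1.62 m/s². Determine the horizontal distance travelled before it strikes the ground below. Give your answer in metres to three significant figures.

2600 m

Resolve: vₓ = 83.90 cos 17.9° = 79.84 m/s and v_y0 = 83.90 sin 17.9° = 25.79 m/s.
With up positive and y = 0 at the ground: y(t) = 19.8 + (25.79) t − 0.8100 t². Setting y = 0 and taking the positive root: t = [25.79 + √(25.79² + 2·1.62·19.8)] / 1.62 = (25.79 + 27.00) / 1.62 = 32.59 s.
Horizontal distance: R = vₓ t = 79.84 × 32.59 = 2602 m.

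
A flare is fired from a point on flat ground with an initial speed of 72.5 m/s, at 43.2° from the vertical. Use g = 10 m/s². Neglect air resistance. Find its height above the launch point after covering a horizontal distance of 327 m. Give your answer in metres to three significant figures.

vₓ = 72.50 sin 43.2° = 49.63 m/s; v_y0 = 72.50 cos 43.2° = 52.85 m/s.
Time to reach x = 327 m: t = x/vₓ = 327/49.63 = 6.589 s.
Height: y = v_y0 t − ½ g t² = 52.85 × 6.589 − 5.000 × 6.589² = 348.2 − 217.1 = 131.2 m.

131 m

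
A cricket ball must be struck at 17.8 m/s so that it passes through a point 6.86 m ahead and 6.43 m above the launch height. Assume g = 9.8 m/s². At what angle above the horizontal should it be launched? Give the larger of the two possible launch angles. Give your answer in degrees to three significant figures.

Trajectory: y = x tanθ − g x² (1 + tan²θ)/(2v₀²). With x = 6.86, y = 6.43, v₀ = 17.8, g = 9.80:
0.7278 tan²θ − 6.86 tanθ + (7.158) = 0.
tanθ = [6.86 ± √(6.86² − 4 × 0.7278 × (7.158))] / (2 × 0.7278) = (6.86 ± 5.121) / 1.456, giving tanθ = 1.195 or 8.231.
θ = 50.07° or 83.07°; the larger is 83.07°.

83.1°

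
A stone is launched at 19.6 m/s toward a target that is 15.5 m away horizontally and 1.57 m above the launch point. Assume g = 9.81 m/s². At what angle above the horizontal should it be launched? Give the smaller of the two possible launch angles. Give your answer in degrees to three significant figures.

17.7°

Trajectory: y = x tanθ − g x² (1 + tan²θ)/(2v₀²). With x = 15.5, y = 1.57, v₀ = 19.6, g = 9.81:
3.068 tan²θ − 15.5 tanθ + (4.638) = 0.
tanθ = [15.5 ± √(15.5² − 4 × 3.068 × (4.638))] / (2 × 3.068) = (15.5 ± 13.54) / 6.135, giving tanθ = 0.3194 or 4.734.
θ = 17.71° or 78.07°; the smaller is 17.71°.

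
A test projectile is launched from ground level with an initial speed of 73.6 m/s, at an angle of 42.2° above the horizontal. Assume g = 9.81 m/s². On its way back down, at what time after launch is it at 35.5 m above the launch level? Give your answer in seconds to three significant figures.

Horizontal component vₓ = 73.60 cos 42.2° = 54.52 m/s; vertical v_y0 = 73.60 sin 42.2° = 49.44 m/s.
Set y = v_y0 t − ½ g t² = 35.5: 4.905 t² − 49.44 t + 35.5 = 0.
t = [49.44 ± √(49.44² − 2·9.81·35.5)] / 9.81 = (49.44 ± 41.81) / 9.81, so t = 0.7781 s or t = 9.301 s.
The descending-branch root is 9.301 s.

9.30 s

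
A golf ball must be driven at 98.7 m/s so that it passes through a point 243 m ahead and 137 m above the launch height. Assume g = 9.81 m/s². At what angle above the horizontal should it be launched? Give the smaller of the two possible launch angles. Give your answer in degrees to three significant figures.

37.1°

Trajectory: y = x tanθ − g x² (1 + tan²θ)/(2v₀²). With x = 243, y = 137, v₀ = 98.7, g = 9.81:
29.73 tan²θ − 243 tanθ + (166.7) = 0.
tanθ = [243 ± √(243² − 4 × 29.73 × (166.7))] / (2 × 29.73) = (243 ± 198.0) / 59.46, giving tanθ = 0.7561 or 7.417.
θ = 37.09° or 82.32°; the smaller is 37.09°.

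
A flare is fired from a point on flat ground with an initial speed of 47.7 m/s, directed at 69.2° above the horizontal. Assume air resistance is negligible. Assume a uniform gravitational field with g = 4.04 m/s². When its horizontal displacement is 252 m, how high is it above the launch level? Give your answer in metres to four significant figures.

216.3 m

vₓ = 47.70 cos 69.2° = 16.94 m/s; v_y0 = 47.70 sin 69.2° = 44.59 m/s.
x = vₓ t ⇒ t = 252/16.94 = 14.88 s.
Height: y = v_y0 t − ½ g t² = 44.59 × 14.88 − 2.020 × 14.88² = 663.4 − 447.1 = 216.3 m.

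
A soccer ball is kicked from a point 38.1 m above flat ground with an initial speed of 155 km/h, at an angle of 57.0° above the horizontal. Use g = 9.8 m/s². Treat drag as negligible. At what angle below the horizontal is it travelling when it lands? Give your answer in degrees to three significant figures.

62.6°

Convert: 155 km/h = 155/3.6 = 43.06 m/s.
Horizontal component vₓ = 43.06 cos 57.0° = 23.45 m/s; vertical v_y0 = 43.06 sin 57.0° = 36.11 m/s.
The projectile lands when y = 38.1 + (36.11) t − ½·9.80·t² = 0. Positive root: t = (36.11 + √(36.11² + 2·9.80·38.1)) / 9.80 = (36.11 + 45.28) / 9.80 = 8.305 s.
At impact: v_y = v_y0 − g t = −45.28 m/s; vₓ = 23.45 m/s.
Angle below horizontal: arctan(|v_y|/vₓ) = arctan(45.28/23.45) = 62.62°.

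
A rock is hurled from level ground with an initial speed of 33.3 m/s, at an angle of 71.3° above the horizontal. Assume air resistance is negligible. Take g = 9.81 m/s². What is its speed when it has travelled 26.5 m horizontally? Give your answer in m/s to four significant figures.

12.87 m/s

Resolve: vₓ = 33.30 cos 71.3° = 10.68 m/s and v_y0 = 33.30 sin 71.3° = 31.54 m/s.
Time to reach x = 26.5 m: t = x/vₓ = 26.5/10.68 = 2.482 s.
Vertical velocity there: v_y = v_y0 − g t = 31.54 − 9.81 × 2.482 = 7.193 m/s.
Speed: √(vₓ² + v_y²) = √(10.68² + 7.193²) = 12.87 m/s.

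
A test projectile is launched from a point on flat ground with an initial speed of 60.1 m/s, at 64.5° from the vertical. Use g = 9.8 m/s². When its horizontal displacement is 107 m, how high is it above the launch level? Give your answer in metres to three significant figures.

32.0 m

Components: vₓ = 60.10 sin 64.5° = 54.25 m/s, v_y0 = 60.10 cos 64.5° = 25.87 m/s.
At x = 107 m, t = x/vₓ = 107/54.25 = 1.973 s.
Height: y = v_y0 t − ½ g t² = 25.87 × 1.973 − 4.900 × 1.973² = 51.04 − 19.07 = 31.97 m.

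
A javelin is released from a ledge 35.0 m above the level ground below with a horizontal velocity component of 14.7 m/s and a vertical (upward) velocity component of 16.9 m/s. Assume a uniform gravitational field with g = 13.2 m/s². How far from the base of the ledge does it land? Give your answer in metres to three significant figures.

57.6 m

The projectile lands when y = 35.0 + (16.90) t − ½·13.2·t² = 0. Positive root: t = (16.90 + √(16.90² + 2·13.2·35.0)) / 13.2 = (16.90 + 34.78) / 13.2 = 3.915 s.
Horizontal distance: R = vₓ t = 14.70 × 3.915 = 57.55 m.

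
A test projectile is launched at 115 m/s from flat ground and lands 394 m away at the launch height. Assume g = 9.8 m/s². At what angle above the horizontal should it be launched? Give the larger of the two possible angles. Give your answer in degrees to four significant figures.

81.51°

From R = (v₀²/g) sin 2θ: sin 2θ = 9.80 × 394 / 13225 = 0.2920.
2θ = 16.98° or 180° − 16.98° = 163.0°, so θ = 8.488° or 81.51°.
The larger angle is 81.51°.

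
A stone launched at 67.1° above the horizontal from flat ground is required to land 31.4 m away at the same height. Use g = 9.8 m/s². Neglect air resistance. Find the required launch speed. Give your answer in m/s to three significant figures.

20.7 m/s

On level ground R = v₀² sin 2θ / g ⇒ v₀ = √(gR / sin 2θ).
v₀ = √(9.80 × 31.4 / sin 134.2°) = √(307.7 / 0.7169) = √429.23 = 20.72 m/s.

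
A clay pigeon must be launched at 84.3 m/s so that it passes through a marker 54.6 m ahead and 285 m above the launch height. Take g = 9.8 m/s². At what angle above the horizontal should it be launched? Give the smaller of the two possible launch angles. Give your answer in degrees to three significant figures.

82.1°

Trajectory: y = x tanθ − g x² (1 + tan²θ)/(2v₀²). With x = 54.6, y = 285, v₀ = 84.3, g = 9.80:
2.056 tan²θ − 54.6 tanθ + (287.1) = 0.
tanθ = [54.6 ± √(54.6² − 4 × 2.056 × (287.1))] / (2 × 2.056) = (54.6 ± 24.92) / 4.111, giving tanθ = 7.220 or 19.34.
θ = 82.11° or 87.04°; the smaller is 82.11°.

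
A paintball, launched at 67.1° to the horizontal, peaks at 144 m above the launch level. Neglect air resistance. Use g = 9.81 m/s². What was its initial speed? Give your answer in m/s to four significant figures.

At the peak v_y = 0, so v_y0 = √(2gH) = √(2 × 9.81 × 144) = 53.15 m/s.
v_y0 = v₀ sin θ ⇒ v₀ = 53.15 / sin 67.1° = 57.70 m/s.

57.70 m/s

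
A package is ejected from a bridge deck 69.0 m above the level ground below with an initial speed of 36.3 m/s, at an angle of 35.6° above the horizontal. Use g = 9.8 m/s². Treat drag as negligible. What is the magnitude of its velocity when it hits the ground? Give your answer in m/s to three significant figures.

51.7 m/s

Components: vₓ = 36.30 cos 35.6° = 29.52 m/s, v_y0 = 36.30 sin 35.6° = 21.13 m/s.
With up positive and y = 0 at the ground: y(t) = 69.0 + (21.13) t − 4.900 t². Setting y = 0 and taking the positive root: t = [21.13 + √(21.13² + 2·9.80·69.0)] / 9.80 = (21.13 + 42.41) / 9.80 = 6.484 s.
Vertical velocity at impact: v_y = v_y0 − g t = 21.13 − 9.80 × 6.484 = −42.41 m/s.
Speed: |v| = √(vₓ² + v_y²) = √(29.52² + 42.41²) = 51.67 m/s.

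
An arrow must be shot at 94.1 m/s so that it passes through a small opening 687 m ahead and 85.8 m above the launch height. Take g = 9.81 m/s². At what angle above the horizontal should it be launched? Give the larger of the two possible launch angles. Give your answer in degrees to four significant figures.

Trajectory: y = x tanθ − g x² (1 + tan²θ)/(2v₀²). With x = 687, y = 85.8, v₀ = 94.1, g = 9.81:
261.4 tan²θ − 687 tanθ + (347.2) = 0.
tanθ = [687 ± √(687² − 4 × 261.4 × (347.2))] / (2 × 261.4) = (687 ± 329.9) / 522.9, giving tanθ = 0.6829 or 1.945.
θ = 34.33° or 62.79°; the larger is 62.79°.

62.79°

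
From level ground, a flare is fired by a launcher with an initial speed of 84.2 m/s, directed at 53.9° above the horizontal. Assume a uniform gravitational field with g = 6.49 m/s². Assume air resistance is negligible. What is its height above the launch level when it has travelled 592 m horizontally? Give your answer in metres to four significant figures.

Components: vₓ = 84.20 cos 53.9° = 49.61 m/s, v_y0 = 84.20 sin 53.9° = 68.03 m/s.
At x = 592 m, t = x/vₓ = 592/49.61 = 11.93 s.
Height: y = v_y0 t − ½ g t² = 68.03 × 11.93 − 3.245 × 11.93² = 811.8 − 462.1 = 349.8 m.

349.8 m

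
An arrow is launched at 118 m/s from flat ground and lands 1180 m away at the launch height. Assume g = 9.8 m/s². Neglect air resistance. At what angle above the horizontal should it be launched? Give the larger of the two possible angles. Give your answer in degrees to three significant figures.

61.9°

From R = (v₀²/g) sin 2θ: sin 2θ = 9.80 × 1180 / 13924 = 0.8305.
2θ = 56.15° or 180° − 56.15° = 123.8°, so θ = 28.08° or 61.92°.
The larger angle is 61.92°.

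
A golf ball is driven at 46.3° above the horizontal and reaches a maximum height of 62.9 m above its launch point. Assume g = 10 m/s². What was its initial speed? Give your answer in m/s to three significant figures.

At the peak v_y = 0, so v_y0 = √(2gH) = √(2 × 10.0 × 62.9) = 35.47 m/s.
v_y0 = v₀ sin θ ⇒ v₀ = 35.47 / sin 46.3° = 49.06 m/s.

49.1 m/s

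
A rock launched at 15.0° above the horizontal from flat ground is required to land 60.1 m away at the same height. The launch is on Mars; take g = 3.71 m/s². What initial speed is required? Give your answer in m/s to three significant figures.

Level-ground range: R = v₀² sin(2θ)/g, so v₀ = √(gR / sin 2θ).
v₀ = √(3.71 × 60.1 / sin 30.00°) = √(223.0 / 0.5000) = √445.94 = 21.12 m/s.

21.1 m/s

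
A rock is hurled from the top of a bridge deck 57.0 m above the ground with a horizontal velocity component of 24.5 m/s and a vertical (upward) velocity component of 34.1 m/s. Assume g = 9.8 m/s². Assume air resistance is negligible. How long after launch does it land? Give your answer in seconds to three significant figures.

Vertical motion (up positive, ground at y = 0): 4.900 t² − (34.10) t − 57.0 = 0, so t = (34.10 + √(34.10² + 2·9.80·57.0)) / 9.80 = (34.10 + 47.75) / 9.80 = 8.352 s.

8.35 s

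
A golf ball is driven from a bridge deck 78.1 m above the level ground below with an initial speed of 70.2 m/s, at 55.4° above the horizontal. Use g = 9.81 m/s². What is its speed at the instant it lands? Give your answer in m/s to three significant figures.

Resolve: vₓ = 70.20 cos 55.4° = 39.86 m/s and v_y0 = 70.20 sin 55.4° = 57.78 m/s.
With up positive and y = 0 at the ground: y(t) = 78.1 + (57.78) t − 4.905 t². Setting y = 0 and taking the positive root: t = [57.78 + √(57.78² + 2·9.81·78.1)] / 9.81 = (57.78 + 69.79) / 9.81 = 13.01 s.
Vertical velocity at impact: v_y = v_y0 − g t = 57.78 − 9.81 × 13.01 = −69.79 m/s.
Speed: |v| = √(vₓ² + v_y²) = √(39.86² + 69.79²) = 80.38 m/s.

80.4 m/s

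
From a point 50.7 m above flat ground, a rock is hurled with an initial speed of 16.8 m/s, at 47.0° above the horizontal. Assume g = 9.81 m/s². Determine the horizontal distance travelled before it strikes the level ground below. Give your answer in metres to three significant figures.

53.9 m

Components: vₓ = 16.80 cos 47.0° = 11.46 m/s, v_y0 = 16.80 sin 47.0° = 12.29 m/s.
With up positive and y = 0 at the ground: y(t) = 50.7 + (12.29) t − 4.905 t². Setting y = 0 and taking the positive root: t = [12.29 + √(12.29² + 2·9.81·50.7)] / 9.81 = (12.29 + 33.85) / 9.81 = 4.703 s.
Horizontal distance: R = vₓ t = 11.46 × 4.703 = 53.88 m.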